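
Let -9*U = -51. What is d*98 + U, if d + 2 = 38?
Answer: 10601/3 ≈ 3533.7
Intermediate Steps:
U = 17/3 (U = -⅑*(-51) = 17/3 ≈ 5.6667)
d = 36 (d = -2 + 38 = 36)
d*98 + U = 36*98 + 17/3 = 3528 + 17/3 = 10601/3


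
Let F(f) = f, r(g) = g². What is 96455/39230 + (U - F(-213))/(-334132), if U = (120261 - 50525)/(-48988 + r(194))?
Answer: 1143025326031/465006241821 ≈ 2.4581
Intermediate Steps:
U = -8717/1419 (U = (120261 - 50525)/(-48988 + 194²) = 69736/(-48988 + 37636) = 69736/(-11352) = 69736*(-1/11352) = -8717/1419 ≈ -6.1431)
96455/39230 + (U - F(-213))/(-334132) = 96455/39230 + (-8717/1419 - 1*(-213))/(-334132) = 96455*(1/39230) + (-8717/1419 + 213)*(-1/334132) = 19291/7846 + (293530/1419)*(-1/334132) = 19291/7846 - 146765/237066654 = 1143025326031/465006241821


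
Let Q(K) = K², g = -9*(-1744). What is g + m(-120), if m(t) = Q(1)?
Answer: 15697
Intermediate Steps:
g = 15696
m(t) = 1 (m(t) = 1² = 1)
g + m(-120) = 15696 + 1 = 15697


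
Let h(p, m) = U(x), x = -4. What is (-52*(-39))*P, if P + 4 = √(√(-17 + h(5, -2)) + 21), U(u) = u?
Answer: -8112 + 2028*√(21 + I*√21) ≈ 1236.0 + 1008.1*I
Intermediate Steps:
h(p, m) = -4
P = -4 + √(21 + I*√21) (P = -4 + √(√(-17 - 4) + 21) = -4 + √(√(-21) + 21) = -4 + √(I*√21 + 21) = -4 + √(21 + I*√21) ≈ 0.60946 + 0.49708*I)
(-52*(-39))*P = (-52*(-39))*(-4 + √(21 + I*√21)) = 2028*(-4 + √(21 + I*√21)) = -8112 + 2028*√(21 + I*√21)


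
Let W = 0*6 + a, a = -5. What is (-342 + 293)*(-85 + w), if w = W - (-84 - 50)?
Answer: -2156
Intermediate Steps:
W = -5 (W = 0*6 - 5 = 0 - 5 = -5)
w = 129 (w = -5 - (-84 - 50) = -5 - 1*(-134) = -5 + 134 = 129)
(-342 + 293)*(-85 + w) = (-342 + 293)*(-85 + 129) = -49*44 = -2156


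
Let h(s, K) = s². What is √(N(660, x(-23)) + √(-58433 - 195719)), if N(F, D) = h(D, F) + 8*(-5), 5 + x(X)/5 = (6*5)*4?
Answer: √(330585 + 2*I*√63538) ≈ 574.96 + 0.438*I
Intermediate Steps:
x(X) = 575 (x(X) = -25 + 5*((6*5)*4) = -25 + 5*(30*4) = -25 + 5*120 = -25 + 600 = 575)
N(F, D) = -40 + D² (N(F, D) = D² + 8*(-5) = D² - 40 = -40 + D²)
√(N(660, x(-23)) + √(-58433 - 195719)) = √((-40 + 575²) + √(-58433 - 195719)) = √((-40 + 330625) + √(-254152)) = √(330585 + 2*I*√63538)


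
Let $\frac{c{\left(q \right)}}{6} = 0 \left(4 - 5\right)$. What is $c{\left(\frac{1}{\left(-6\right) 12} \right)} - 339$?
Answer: $-339$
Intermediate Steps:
$c{\left(q \right)} = 0$ ($c{\left(q \right)} = 6 \cdot 0 \left(4 - 5\right) = 6 \cdot 0 \left(-1\right) = 6 \cdot 0 = 0$)
$c{\left(\frac{1}{\left(-6\right) 12} \right)} - 339 = 0 - 339 = -339$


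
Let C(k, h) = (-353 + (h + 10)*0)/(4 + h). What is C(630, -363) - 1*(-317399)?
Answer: 113946594/359 ≈ 3.1740e+5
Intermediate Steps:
C(k, h) = -353/(4 + h) (C(k, h) = (-353 + (10 + h)*0)/(4 + h) = (-353 + 0)/(4 + h) = -353/(4 + h))
C(630, -363) - 1*(-317399) = -353/(4 - 363) - 1*(-317399) = -353/(-359) + 317399 = -353*(-1/359) + 317399 = 353/359 + 317399 = 113946594/359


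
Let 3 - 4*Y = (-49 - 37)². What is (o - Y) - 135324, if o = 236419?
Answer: 411773/4 ≈ 1.0294e+5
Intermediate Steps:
Y = -7393/4 (Y = ¾ - (-49 - 37)²/4 = ¾ - ¼*(-86)² = ¾ - ¼*7396 = ¾ - 1849 = -7393/4 ≈ -1848.3)
(o - Y) - 135324 = (236419 - 1*(-7393/4)) - 135324 = (236419 + 7393/4) - 135324 = 953069/4 - 135324 = 411773/4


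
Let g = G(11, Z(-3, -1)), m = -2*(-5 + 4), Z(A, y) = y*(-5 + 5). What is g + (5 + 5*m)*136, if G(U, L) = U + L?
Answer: 2051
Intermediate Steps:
Z(A, y) = 0 (Z(A, y) = y*0 = 0)
G(U, L) = L + U
m = 2 (m = -2*(-1) = 2)
g = 11 (g = 0 + 11 = 11)
g + (5 + 5*m)*136 = 11 + (5 + 5*2)*136 = 11 + (5 + 10)*136 = 11 + 15*136 = 11 + 2040 = 2051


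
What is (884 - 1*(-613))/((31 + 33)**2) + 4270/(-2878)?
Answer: -6590777/5894144 ≈ -1.1182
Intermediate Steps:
(884 - 1*(-613))/((31 + 33)**2) + 4270/(-2878) = (884 + 613)/(64**2) + 4270*(-1/2878) = 1497/4096 - 2135/1439 = -6590777/5894144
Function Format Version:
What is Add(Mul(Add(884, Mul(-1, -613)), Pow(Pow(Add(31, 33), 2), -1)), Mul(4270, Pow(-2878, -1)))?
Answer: Rational(-6590777, 5894144) ≈ -1.1182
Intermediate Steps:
Add(Mul(Add(884, Mul(-1, -613)), Pow(Pow(Add(31, 33), 2), -1)), Mul(4270, Pow(-2878, -1))) = Add(Mul(Add(884, 613), Pow(Pow(64, 2), -1)), Mul(4270, Rational(-1, 2878))) = Add(Mul(1497, Pow(4096, -1)), Rational(-2135, 1439)) = Add(Mul(1497, Rational(1, 4096)), Rational(-2135, 1439)) = Add(Rational(1497, 4096), Rational(-2135, 1439)) = Rational(-6590777, 5894144)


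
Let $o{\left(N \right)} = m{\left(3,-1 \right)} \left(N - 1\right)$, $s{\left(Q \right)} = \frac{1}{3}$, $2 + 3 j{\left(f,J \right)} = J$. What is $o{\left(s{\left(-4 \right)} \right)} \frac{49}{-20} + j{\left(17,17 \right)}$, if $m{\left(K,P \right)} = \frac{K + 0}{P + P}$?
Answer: $\frac{51}{20} \approx 2.55$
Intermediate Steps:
$j{\left(f,J \right)} = - \frac{2}{3} + \frac{J}{3}$
$m{\left(K,P \right)} = \frac{K}{2 P}$
$s{\left(Q \right)} = \frac{1}{3}$
$o{\left(N \right)} = \frac{3}{2} - \frac{3 N}{2}$ ($o{\left(N \right)} = \frac{1}{2} \cdot 3 \frac{1}{-1} \left(N - 1\right) = \frac{1}{2} \cdot 3 \left(-1\right) \left(-1 + N\right) = - \frac{3 \left(-1 + N\right)}{2} = \frac{3}{2} - \frac{3 N}{2}$)
$o{\left(s{\left(-4 \right)} \right)} \frac{49}{-20} + j{\left(17,17 \right)} = \left(\frac{3}{2} - \frac{1}{2}\right) \frac{49}{-20} + \left(- \frac{2}{3} + \frac{1}{3} \cdot 17\right) = \left(\frac{3}{2} - \frac{1}{2}\right) 49 \left(- \frac{1}{20}\right) + \left(- \frac{2}{3} + \frac{17}{3}\right) = 1 \left(- \frac{49}{20}\right) + 5 = - \frac{49}{20} + 5 = \frac{51}{20}$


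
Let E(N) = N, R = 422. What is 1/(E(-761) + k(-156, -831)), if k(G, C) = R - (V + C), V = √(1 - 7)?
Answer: 82/40345 + I*√6/242070 ≈ 0.0020325 + 1.0119e-5*I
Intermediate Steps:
V = I*√6 (V = √(-6) = I*√6 ≈ 2.4495*I)
k(G, C) = 422 - C - I*√6 (k(G, C) = 422 - (I*√6 + C) = 422 - (C + I*√6) = 422 + (-C - I*√6) = 422 - C - I*√6)
1/(E(-761) + k(-156, -831)) = 1/(-761 + (422 - 1*(-831) - I*√6)) = 1/(-761 + (422 + 831 - I*√6)) = 1/(-761 + (1253 - I*√6)) = 1/(492 - I*√6)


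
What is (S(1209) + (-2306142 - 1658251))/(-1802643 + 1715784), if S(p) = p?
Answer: 3963184/86859 ≈ 45.628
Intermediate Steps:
(S(1209) + (-2306142 - 1658251))/(-1802643 + 1715784) = (1209 + (-2306142 - 1658251))/(-1802643 + 1715784) = (1209 - 3964393)/(-86859) = -3963184*(-1/86859) = 3963184/86859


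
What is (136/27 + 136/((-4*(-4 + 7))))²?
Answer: 28900/729 ≈ 39.643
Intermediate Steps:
(136/27 + 136/((-4*(-4 + 7))))² = (136*(1/27) + 136/((-4*3)))² = (136/27 + 136/(-12))² = (136/27 + 136*(-1/12))² = (136/27 - 34/3)² = (-170/27)² = 28900/729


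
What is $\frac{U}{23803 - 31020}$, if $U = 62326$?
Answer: $- \frac{62326}{7217} \approx -8.636$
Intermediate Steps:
$\frac{U}{23803 - 31020} = \frac{62326}{23803 - 31020} = \frac{62326}{-7217} = 62326 \left(- \frac{1}{7217}\right) = - \frac{62326}{7217}$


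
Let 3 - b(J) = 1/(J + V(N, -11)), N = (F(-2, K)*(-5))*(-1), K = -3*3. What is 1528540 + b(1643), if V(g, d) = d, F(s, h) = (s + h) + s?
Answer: 2494582175/1632 ≈ 1.5285e+6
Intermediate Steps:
K = -9
F(s, h) = h + 2*s (F(s, h) = (h + s) + s = h + 2*s)
N = -65 (N = ((-9 + 2*(-2))*(-5))*(-1) = ((-9 - 4)*(-5))*(-1) = -13*(-5)*(-1) = 65*(-1) = -65)
b(J) = 3 - 1/(-11 + J) (b(J) = 3 - 1/(J - 11) = 3 - 1/(-11 + J))
1528540 + b(1643) = 1528540 + (-34 + 3*1643)/(-11 + 1643) = 1528540 + (-34 + 4929)/1632 = 1528540 + (1/1632)*4895 = 1528540 + 4895/1632 = 2494582175/1632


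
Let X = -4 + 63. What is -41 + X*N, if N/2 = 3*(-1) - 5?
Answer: -985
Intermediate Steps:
X = 59
N = -16 (N = 2*(3*(-1) - 5) = 2*(-3 - 5) = 2*(-8) = -16)
-41 + X*N = -41 + 59*(-16) = -41 - 944 = -985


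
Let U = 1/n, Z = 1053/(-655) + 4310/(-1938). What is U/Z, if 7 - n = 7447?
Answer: 42313/1206213472 ≈ 3.5079e-5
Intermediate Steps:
n = -7440 (n = 7 - 1*7447 = 7 - 7447 = -7440)
Z = -2431882/634695 (Z = 1053*(-1/655) + 4310*(-1/1938) = -1053/655 - 2155/969 = -2431882/634695 ≈ -3.8316)
U = -1/7440 (U = 1/(-7440) = -1/7440 ≈ -0.00013441)
U/Z = -1/(7440*(-2431882/634695)) = -1/7440*(-634695/2431882) = 42313/1206213472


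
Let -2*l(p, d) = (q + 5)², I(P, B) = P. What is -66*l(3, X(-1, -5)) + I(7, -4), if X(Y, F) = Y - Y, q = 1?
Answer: 1195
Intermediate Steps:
X(Y, F) = 0
l(p, d) = -18 (l(p, d) = -(1 + 5)²/2 = -½*6² = -½*36 = -18)
-66*l(3, X(-1, -5)) + I(7, -4) = -66*(-18) + 7 = 1188 + 7 = 1195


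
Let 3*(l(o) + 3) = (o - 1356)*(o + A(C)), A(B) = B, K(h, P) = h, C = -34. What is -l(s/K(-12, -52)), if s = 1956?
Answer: -299234/3 ≈ -99745.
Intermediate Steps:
l(o) = -3 + (-1356 + o)*(-34 + o)/3 (l(o) = -3 + ((o - 1356)*(o - 34))/3 = -3 + ((-1356 + o)*(-34 + o))/3 = -3 + (-1356 + o)*(-34 + o)/3)
-l(s/K(-12, -52)) = -(15365 - 906280/(-12) + (1956/(-12))²/3) = -(15365 - 906280*(-1)/12 + (1956*(-1/12))²/3) = -(15365 - 1390/3*(-163) + (⅓)*(-163)²) = -(15365 + 226570/3 + (⅓)*26569) = -(15365 + 226570/3 + 26569/3) = -1*299234/3 = -299234/3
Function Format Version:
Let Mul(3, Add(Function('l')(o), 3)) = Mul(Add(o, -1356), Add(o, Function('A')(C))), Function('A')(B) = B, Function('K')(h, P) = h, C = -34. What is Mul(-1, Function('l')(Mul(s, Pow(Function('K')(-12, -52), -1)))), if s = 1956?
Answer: Rational(-299234, 3) ≈ -99745.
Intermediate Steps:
Function('l')(o) = Add(-3, Mul(Rational(1, 3), Add(-1356, o), Add(-34, o))) (Function('l')(o) = Add(-3, Mul(Rational(1, 3), Mul(Add(o, -1356), Add(o, -34)))) = Add(-3, Mul(Rational(1, 3), Mul(Add(-1356, o), Add(-34, o)))) = Add(-3, Mul(Rational(1, 3), Add(-1356, o), Add(-34, o))))
Mul(-1, Function('l')(Mul(s, Pow(Function('K')(-12, -52), -1)))) = Mul(-1, Add(15365, Mul(Rational(-1390, 3), Mul(1956, Pow(-12, -1))), Mul(Rational(1, 3), Pow(Mul(1956, Pow(-12, -1)), 2)))) = Mul(-1, Add(15365, Mul(Rational(-1390, 3), Mul(1956, Rational(-1, 12))), Mul(Rational(1, 3), Pow(Mul(1956, Rational(-1, 12)), 2)))) = Mul(-1, Add(15365, Mul(Rational(-1390, 3), -163), Mul(Rational(1, 3), Pow(-163, 2)))) = Mul(-1, Add(15365, Rational(226570, 3), Mul(Rational(1, 3), 26569))) = Mul(-1, Add(15365, Rational(226570, 3), Rational(26569, 3))) = Mul(-1, Rational(299234, 3)) = Rational(-299234, 3)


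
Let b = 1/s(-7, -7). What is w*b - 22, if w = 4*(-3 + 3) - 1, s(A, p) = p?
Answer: -153/7 ≈ -21.857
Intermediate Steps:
w = -1 (w = 4*0 - 1 = 0 - 1 = -1)
b = -⅐ (b = 1/(-7) = -⅐ ≈ -0.14286)
w*b - 22 = -1*(-⅐) - 22 = ⅐ - 22 = -153/7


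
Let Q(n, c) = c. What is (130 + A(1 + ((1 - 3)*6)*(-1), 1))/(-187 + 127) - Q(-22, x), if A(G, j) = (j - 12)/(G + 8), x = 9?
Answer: -14059/1260 ≈ -11.158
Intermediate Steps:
A(G, j) = (-12 + j)/(8 + G)
(130 + A(1 + ((1 - 3)*6)*(-1), 1))/(-187 + 127) - Q(-22, x) = (130 + (-12 + 1)/(8 + (1 + ((1 - 3)*6)*(-1))))/(-187 + 127) - 1*9 = (130 - 11/(8 + (1 - 2*6*(-1))))/(-60) - 9 = (130 - 11/(8 + (1 - 12*(-1))))*(-1/60) - 9 = (130 - 11/(8 + (1 + 12)))*(-1/60) - 9 = (130 - 11/(8 + 13))*(-1/60) - 9 = (130 - 11/21)*(-1/60) - 9 = (2719/21)*(-1/60) - 9 = -2719/1260 - 9 = -14059/1260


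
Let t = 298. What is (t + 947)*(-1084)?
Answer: -1349580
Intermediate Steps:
(t + 947)*(-1084) = (298 + 947)*(-1084) = 1245*(-1084) = -1349580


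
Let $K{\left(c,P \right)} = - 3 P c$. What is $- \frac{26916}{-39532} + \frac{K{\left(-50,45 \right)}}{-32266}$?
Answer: $\frac{75203832}{159442439} \approx 0.47167$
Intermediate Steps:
$K{\left(c,P \right)} = - 3 P c$
$- \frac{26916}{-39532} + \frac{K{\left(-50,45 \right)}}{-32266} = - \frac{26916}{-39532} + \frac{\left(-3\right) 45 \left(-50\right)}{-32266} = \left(-26916\right) \left(- \frac{1}{39532}\right) + 6750 \left(- \frac{1}{32266}\right) = \frac{6729}{9883} - \frac{3375}{16133} = \frac{75203832}{159442439}$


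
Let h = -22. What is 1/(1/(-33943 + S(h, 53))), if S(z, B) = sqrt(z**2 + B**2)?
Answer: -33943 + sqrt(3293) ≈ -33886.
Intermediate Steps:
S(z, B) = sqrt(B**2 + z**2)
1/(1/(-33943 + S(h, 53))) = 1/(1/(-33943 + sqrt(53**2 + (-22)**2))) = 1/(1/(-33943 + sqrt(2809 + 484))) = 1/(1/(-33943 + sqrt(3293))) = -33943 + sqrt(3293)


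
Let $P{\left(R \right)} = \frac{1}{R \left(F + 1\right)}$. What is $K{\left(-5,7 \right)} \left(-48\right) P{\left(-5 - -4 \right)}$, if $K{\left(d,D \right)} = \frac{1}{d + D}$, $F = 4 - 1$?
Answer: $6$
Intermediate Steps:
$F = 3$ ($F = 4 - 1 = 3$)
$K{\left(d,D \right)} = \frac{1}{D + d}$
$P{\left(R \right)} = \frac{1}{4 R}$ ($P{\left(R \right)} = \frac{1}{R \left(3 + 1\right)} = \frac{1}{R 4} = \frac{1}{4 R}$)
$K{\left(-5,7 \right)} \left(-48\right) P{\left(-5 - -4 \right)} = \frac{1}{7 - 5} \left(-48\right) \frac{1}{4 \left(-5 - -4\right)} = \frac{1}{2} \left(-48\right) \frac{1}{4 \left(-5 + 4\right)} = \frac{1}{2} \left(-48\right) \frac{1}{4 \left(-1\right)} = - 24 \cdot \frac{1}{4} \left(-1\right) = \left(-24\right) \left(- \frac{1}{4}\right) = 6$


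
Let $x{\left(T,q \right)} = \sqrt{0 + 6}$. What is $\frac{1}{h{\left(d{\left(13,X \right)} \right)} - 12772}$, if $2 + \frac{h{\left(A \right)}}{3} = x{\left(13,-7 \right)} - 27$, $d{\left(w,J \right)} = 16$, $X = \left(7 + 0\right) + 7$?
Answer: $- \frac{12859}{165353827} - \frac{3 \sqrt{6}}{165353827} \approx -7.7811 \cdot 10^{-5}$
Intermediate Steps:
$x{\left(T,q \right)} = \sqrt{6}$
$X = 14$ ($X = 7 + 7 = 14$)
$h{\left(A \right)} = -87 + 3 \sqrt{6}$ ($h{\left(A \right)} = -6 + 3 \left(\sqrt{6} - 27\right) = -6 + 3 \left(-27 + \sqrt{6}\right) = -6 - \left(81 - 3 \sqrt{6}\right) = -87 + 3 \sqrt{6}$)
$\frac{1}{h{\left(d{\left(13,X \right)} \right)} - 12772} = \frac{1}{\left(-87 + 3 \sqrt{6}\right) - 12772} = \frac{1}{-12859 + 3 \sqrt{6}}$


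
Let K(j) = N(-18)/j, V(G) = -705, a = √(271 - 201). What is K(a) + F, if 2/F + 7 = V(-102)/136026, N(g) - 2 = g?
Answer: -90684/317629 - 8*√70/35 ≈ -2.1979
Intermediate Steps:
a = √70 ≈ 8.3666
N(g) = 2 + g
K(j) = -16/j (K(j) = (2 - 18)/j = -16/j)
F = -90684/317629 (F = 2/(-7 - 705/136026) = 2/(-7 - 705*1/136026) = 2/(-7 - 235/45342) = 2/(-317629/45342) = 2*(-45342/317629) = -90684/317629 ≈ -0.28550)
K(a) + F = -16*√70/70 - 90684/317629 = -8*√70/35 - 90684/317629 = -90684/317629 - 8*√70/35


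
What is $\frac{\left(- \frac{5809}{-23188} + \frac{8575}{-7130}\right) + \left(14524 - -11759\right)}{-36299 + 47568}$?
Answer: $\frac{14016846889}{6010028156} \approx 2.3322$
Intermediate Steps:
$\frac{\left(- \frac{5809}{-23188} + \frac{8575}{-7130}\right) + \left(14524 - -11759\right)}{-36299 + 47568} = \frac{\left(\left(-5809\right) \left(- \frac{1}{23188}\right) + 8575 \left(- \frac{1}{7130}\right)\right) + \left(14524 + 11759\right)}{11269} = \left(\left(\frac{5809}{23188} - \frac{1715}{1426}\right) + 26283\right) \frac{1}{11269} = \left(- \frac{507803}{533324} + 26283\right) \frac{1}{11269} = \frac{14016846889}{533324} \cdot \frac{1}{11269} = \frac{14016846889}{6010028156}$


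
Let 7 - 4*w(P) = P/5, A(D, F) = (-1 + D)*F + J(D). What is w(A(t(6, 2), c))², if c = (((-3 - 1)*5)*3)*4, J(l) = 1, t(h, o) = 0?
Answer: 10609/100 ≈ 106.09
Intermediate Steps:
c = -240 (c = (-4*5*3)*4 = -20*3*4 = -60*4 = -240)
A(D, F) = 1 + F*(-1 + D) (A(D, F) = (-1 + D)*F + 1 = F*(-1 + D) + 1 = 1 + F*(-1 + D))
w(P) = 7/4 - P/20 (w(P) = 7/4 - P/(4*5) = 7/4 - P/20)
w(A(t(6, 2), c))² = (7/4 - (1 - 1*(-240) + 0*(-240))/20)² = (7/4 - (1 + 240 + 0)/20)² = (7/4 - 1/20*241)² = (7/4 - 241/20)² = (-103/10)² = 10609/100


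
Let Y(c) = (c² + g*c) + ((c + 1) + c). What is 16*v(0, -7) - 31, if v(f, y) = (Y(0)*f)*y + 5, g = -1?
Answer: 49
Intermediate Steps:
Y(c) = 1 + c + c² (Y(c) = (c² - c) + ((c + 1) + c) = (c² - c) + ((1 + c) + c) = (c² - c) + (1 + 2*c) = 1 + c + c²)
v(f, y) = 5 + f*y (v(f, y) = ((1 + 0 + 0²)*f)*y + 5 = ((1 + 0 + 0)*f)*y + 5 = (1*f)*y + 5 = f*y + 5 = 5 + f*y)
16*v(0, -7) - 31 = 16*(5 + 0*(-7)) - 31 = 16*(5 + 0) - 31 = 16*5 - 31 = 80 - 31 = 49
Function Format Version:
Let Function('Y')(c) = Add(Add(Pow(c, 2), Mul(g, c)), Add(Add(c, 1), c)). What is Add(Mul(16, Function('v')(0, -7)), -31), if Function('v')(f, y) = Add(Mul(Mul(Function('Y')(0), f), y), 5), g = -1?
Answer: 49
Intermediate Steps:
Function('Y')(c) = Add(1, c, Pow(c, 2)) (Function('Y')(c) = Add(Add(Pow(c, 2), Mul(-1, c)), Add(Add(c, 1), c)) = Add(Add(Pow(c, 2), Mul(-1, c)), Add(Add(1, c), c)) = Add(Add(Pow(c, 2), Mul(-1, c)), Add(1, Mul(2, c))) = Add(1, c, Pow(c, 2)))
Function('v')(f, y) = Add(5, Mul(f, y)) (Function('v')(f, y) = Add(Mul(Mul(Add(1, 0, Pow(0, 2)), f), y), 5) = Add(Mul(Mul(Add(1, 0, 0), f), y), 5) = Add(Mul(Mul(1, f), y), 5) = Add(Mul(f, y), 5) = Add(5, Mul(f, y)))
Add(Mul(16, Function('v')(0, -7)), -31) = Add(Mul(16, Add(5, Mul(0, -7))), -31) = Add(Mul(16, Add(5, 0)), -31) = Add(Mul(16, 5), -31) = Add(80, -31) = 49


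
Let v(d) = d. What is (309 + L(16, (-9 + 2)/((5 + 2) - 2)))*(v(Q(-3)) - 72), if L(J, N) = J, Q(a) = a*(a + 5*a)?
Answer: -5850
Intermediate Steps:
Q(a) = 6*a² (Q(a) = a*(6*a) = 6*a²)
(309 + L(16, (-9 + 2)/((5 + 2) - 2)))*(v(Q(-3)) - 72) = (309 + 16)*(6*(-3)² - 72) = 325*(6*9 - 72) = 325*(54 - 72) = 325*(-18) = -5850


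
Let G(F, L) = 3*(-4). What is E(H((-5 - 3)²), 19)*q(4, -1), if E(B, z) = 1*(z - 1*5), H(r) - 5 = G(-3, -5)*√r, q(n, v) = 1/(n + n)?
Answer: 7/4 ≈ 1.7500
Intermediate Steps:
G(F, L) = -12
q(n, v) = 1/(2*n)
H(r) = 5 - 12*√r
E(B, z) = -5 + z (E(B, z) = 1*(z - 5) = 1*(-5 + z) = -5 + z)
E(H((-5 - 3)²), 19)*q(4, -1) = (-5 + 19)*((½)/4) = 14*((½)*(¼)) = 14*(⅛) = 7/4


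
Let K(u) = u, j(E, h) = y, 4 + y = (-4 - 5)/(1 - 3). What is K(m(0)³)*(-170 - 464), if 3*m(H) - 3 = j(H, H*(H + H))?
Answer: -108731/108 ≈ -1006.8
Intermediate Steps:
y = ½ (y = -4 + (-4 - 5)/(1 - 3) = -4 - 9/(-2) = -4 - 9*(-½) = -4 + 9/2 = ½ ≈ 0.50000)
j(E, h) = ½
m(H) = 7/6 (m(H) = 1 + (⅓)*(½) = 1 + ⅙ = 7/6)
K(m(0)³)*(-170 - 464) = (7/6)³*(-170 - 464) = (343/216)*(-634) = -108731/108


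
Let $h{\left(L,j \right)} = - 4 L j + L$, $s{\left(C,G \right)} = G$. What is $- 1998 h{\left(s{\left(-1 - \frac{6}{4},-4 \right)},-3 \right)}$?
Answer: $103896$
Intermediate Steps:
$h{\left(L,j \right)} = L - 4 L j$ ($h{\left(L,j \right)} = - 4 L j + L = L - 4 L j$)
$- 1998 h{\left(s{\left(-1 - \frac{6}{4},-4 \right)},-3 \right)} = - 1998 \left(- 4 \left(1 - -12\right)\right) = - 1998 \left(- 4 \left(1 + 12\right)\right) = - 1998 \left(\left(-4\right) 13\right) = \left(-1998\right) \left(-52\right) = 103896$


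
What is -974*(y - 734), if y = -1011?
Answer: 1699630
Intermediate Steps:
-974*(y - 734) = -974*(-1011 - 734) = -974*(-1745) = 1699630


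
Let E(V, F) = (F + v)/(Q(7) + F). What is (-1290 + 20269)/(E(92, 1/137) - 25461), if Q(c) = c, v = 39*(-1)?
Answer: -9109920/12223951 ≈ -0.74525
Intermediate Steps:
v = -39
E(V, F) = (-39 + F)/(7 + F) (E(V, F) = (F - 39)/(7 + F) = (-39 + F)/(7 + F))
(-1290 + 20269)/(E(92, 1/137) - 25461) = (-1290 + 20269)/((-39 + 1/137)/(7 + 1/137) - 25461) = 18979/((-39 + 1/137)/(7 + 1/137) - 25461) = 18979/(-5342/137/(960/137) - 25461) = 18979/((137/960)*(-5342/137) - 25461) = 18979/(-2671/480 - 25461) = 18979/(-12223951/480) = 18979*(-480/12223951) = -9109920/12223951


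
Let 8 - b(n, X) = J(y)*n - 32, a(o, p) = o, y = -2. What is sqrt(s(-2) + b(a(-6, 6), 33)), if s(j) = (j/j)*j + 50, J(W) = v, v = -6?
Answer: 2*sqrt(13) ≈ 7.2111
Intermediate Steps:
J(W) = -6
b(n, X) = 40 + 6*n (b(n, X) = 8 - (-6*n - 32) = 8 - (-32 - 6*n) = 8 + (32 + 6*n) = 40 + 6*n)
s(j) = 50 + j (s(j) = 1*j + 50 = j + 50 = 50 + j)
sqrt(s(-2) + b(a(-6, 6), 33)) = sqrt((50 - 2) + (40 + 6*(-6))) = sqrt(48 + (40 - 36)) = sqrt(48 + 4) = sqrt(52) = 2*sqrt(13)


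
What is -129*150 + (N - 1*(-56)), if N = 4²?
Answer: -19278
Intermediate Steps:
N = 16
-129*150 + (N - 1*(-56)) = -129*150 + (16 - 1*(-56)) = -19350 + (16 + 56) = -19350 + 72 = -19278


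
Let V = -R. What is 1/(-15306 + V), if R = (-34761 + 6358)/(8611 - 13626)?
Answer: -5015/76787993 ≈ -6.5310e-5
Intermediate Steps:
R = 28403/5015 (R = -28403/(-5015) = -28403*(-1/5015) = 28403/5015 ≈ 5.6636)
V = -28403/5015 (V = -1*28403/5015 = -28403/5015 ≈ -5.6636)
1/(-15306 + V) = 1/(-15306 - 28403/5015) = 1/(-76787993/5015) = -5015/76787993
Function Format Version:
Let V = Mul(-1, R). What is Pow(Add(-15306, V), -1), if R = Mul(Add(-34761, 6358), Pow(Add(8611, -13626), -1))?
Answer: Rational(-5015, 76787993) ≈ -6.5310e-5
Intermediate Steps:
R = Rational(28403, 5015) (R = Mul(-28403, Pow(-5015, -1)) = Mul(-28403, Rational(-1, 5015)) = Rational(28403, 5015) ≈ 5.6636)
V = Rational(-28403, 5015) (V = Mul(-1, Rational(28403, 5015)) = Rational(-28403, 5015) ≈ -5.6636)
Pow(Add(-15306, V), -1) = Pow(Add(-15306, Rational(-28403, 5015)), -1) = Pow(Rational(-76787993, 5015), -1) = Rational(-5015, 76787993)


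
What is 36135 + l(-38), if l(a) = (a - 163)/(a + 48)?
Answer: 361149/10 ≈ 36115.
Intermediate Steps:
l(a) = (-163 + a)/(48 + a)
36135 + l(-38) = 36135 + (-163 - 38)/(48 - 38) = 36135 - 201/10 = 361149/10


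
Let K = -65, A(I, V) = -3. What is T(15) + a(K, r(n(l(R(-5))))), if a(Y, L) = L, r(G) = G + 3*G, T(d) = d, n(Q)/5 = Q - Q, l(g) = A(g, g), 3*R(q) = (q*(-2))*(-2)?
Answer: 15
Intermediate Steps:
R(q) = 4*q/3 (R(q) = ((q*(-2))*(-2))/3 = (-2*q*(-2))/3 = (4*q)/3 = 4*q/3)
l(g) = -3
n(Q) = 0 (n(Q) = 5*(Q - Q) = 5*0 = 0)
r(G) = 4*G
T(15) + a(K, r(n(l(R(-5))))) = 15 + 4*0 = 15 + 0 = 15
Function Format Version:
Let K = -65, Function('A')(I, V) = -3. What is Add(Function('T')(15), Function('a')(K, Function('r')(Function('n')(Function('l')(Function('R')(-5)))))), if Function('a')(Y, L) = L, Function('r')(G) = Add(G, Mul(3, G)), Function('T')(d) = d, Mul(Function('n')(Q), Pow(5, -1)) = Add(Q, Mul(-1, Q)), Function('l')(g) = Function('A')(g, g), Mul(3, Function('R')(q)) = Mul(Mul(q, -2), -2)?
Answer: 15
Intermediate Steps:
Function('R')(q) = Mul(Rational(4, 3), q) (Function('R')(q) = Mul(Rational(1, 3), Mul(Mul(q, -2), -2)) = Mul(Rational(1, 3), Mul(Mul(-2, q), -2)) = Mul(Rational(1, 3), Mul(4, q)) = Mul(Rational(4, 3), q))
Function('l')(g) = -3
Function('n')(Q) = 0 (Function('n')(Q) = Mul(5, Add(Q, Mul(-1, Q))) = Mul(5, 0) = 0)
Function('r')(G) = Mul(4, G)
Add(Function('T')(15), Function('a')(K, Function('r')(Function('n')(Function('l')(Function('R')(-5)))))) = Add(15, Mul(4, 0)) = Add(15, 0) = 15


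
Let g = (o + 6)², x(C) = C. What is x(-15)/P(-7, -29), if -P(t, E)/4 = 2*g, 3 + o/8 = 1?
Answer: 3/160 ≈ 0.018750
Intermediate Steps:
o = -16 (o = -24 + 8*1 = -24 + 8 = -16)
g = 100 (g = (-16 + 6)² = (-10)² = 100)
P(t, E) = -800 (P(t, E) = -8*100 = -4*200 = -800)
x(-15)/P(-7, -29) = -15/(-800) = -15*(-1/800) = 3/160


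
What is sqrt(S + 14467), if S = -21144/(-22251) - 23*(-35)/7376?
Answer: sqrt(2706379369511455489)/13676948 ≈ 120.28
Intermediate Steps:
S = 57956733/54707792 (S = -21144*(-1/22251) + 805*(1/7376) = 7048/7417 + 805/7376 = 57956733/54707792 ≈ 1.0594)
sqrt(S + 14467) = sqrt(57956733/54707792 + 14467) = sqrt(791515583597/54707792) = sqrt(2706379369511455489)/13676948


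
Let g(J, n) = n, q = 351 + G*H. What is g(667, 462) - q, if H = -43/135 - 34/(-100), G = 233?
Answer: 143093/1350 ≈ 105.99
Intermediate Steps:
H = 29/1350 (H = -43*1/135 - 34*(-1/100) = -43/135 + 17/50 = 29/1350 ≈ 0.021481)
q = 480607/1350 (q = 351 + 233*(29/1350) = 351 + 6757/1350 = 480607/1350 ≈ 356.01)
g(667, 462) - q = 462 - 1*480607/1350 = 462 - 480607/1350 = 143093/1350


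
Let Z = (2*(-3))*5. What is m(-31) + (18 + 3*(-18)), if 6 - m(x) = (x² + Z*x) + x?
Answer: -1890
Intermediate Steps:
Z = -30 (Z = -6*5 = -30)
m(x) = 6 - x² + 29*x (m(x) = 6 - ((x² - 30*x) + x) = 6 - (x² - 29*x) = 6 + (-x² + 29*x) = 6 - x² + 29*x)
m(-31) + (18 + 3*(-18)) = (6 - 1*(-31)² + 29*(-31)) + (18 + 3*(-18)) = (6 - 1*961 - 899) + (18 - 54) = (6 - 961 - 899) - 36 = -1854 - 36 = -1890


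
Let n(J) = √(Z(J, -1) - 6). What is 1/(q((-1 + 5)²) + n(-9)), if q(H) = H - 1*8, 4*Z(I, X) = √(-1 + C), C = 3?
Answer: 1/(8 + √(-6 + √2/4)) ≈ 0.11487 - 0.034118*I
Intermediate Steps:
Z(I, X) = √2/4 (Z(I, X) = √(-1 + 3)/4 = √2/4)
q(H) = -8 + H (q(H) = H - 8 = -8 + H)
n(J) = √(-6 + √2/4) (n(J) = √(√2/4 - 6) = √(-6 + √2/4))
1/(q((-1 + 5)²) + n(-9)) = 1/((-8 + (-1 + 5)²) + √(-24 + √2)/2) = 1/((-8 + 4²) + √(-24 + √2)/2) = 1/((-8 + 16) + √(-24 + √2)/2) = 1/(8 + √(-24 + √2)/2)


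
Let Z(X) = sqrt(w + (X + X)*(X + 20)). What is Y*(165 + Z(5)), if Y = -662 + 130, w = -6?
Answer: -87780 - 1064*sqrt(61) ≈ -96090.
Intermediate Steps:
Y = -532
Z(X) = sqrt(-6 + 2*X*(20 + X)) (Z(X) = sqrt(-6 + (X + X)*(X + 20)) = sqrt(-6 + (2*X)*(20 + X)) = sqrt(-6 + 2*X*(20 + X)))
Y*(165 + Z(5)) = -532*(165 + sqrt(-6 + 2*5**2 + 40*5)) = -532*(165 + sqrt(-6 + 2*25 + 200)) = -532*(165 + sqrt(-6 + 50 + 200)) = -532*(165 + sqrt(244)) = -532*(165 + 2*sqrt(61)) = -87780 - 1064*sqrt(61)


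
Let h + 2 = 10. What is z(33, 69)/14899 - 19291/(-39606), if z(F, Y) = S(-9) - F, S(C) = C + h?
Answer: 286070005/590089794 ≈ 0.48479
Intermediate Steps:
h = 8 (h = -2 + 10 = 8)
S(C) = 8 + C (S(C) = C + 8 = 8 + C)
z(F, Y) = -1 - F (z(F, Y) = (8 - 9) - F = -1 - F)
z(33, 69)/14899 - 19291/(-39606) = (-1 - 1*33)/14899 - 19291/(-39606) = (-1 - 33)*(1/14899) - 19291*(-1/39606) = -34*1/14899 + 19291/39606 = -34/14899 + 19291/39606 = 286070005/590089794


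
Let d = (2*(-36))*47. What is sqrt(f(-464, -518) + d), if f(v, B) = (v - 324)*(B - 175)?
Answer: 90*sqrt(67) ≈ 736.68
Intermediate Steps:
f(v, B) = (-324 + v)*(-175 + B)
d = -3384 (d = -72*47 = -3384)
sqrt(f(-464, -518) + d) = sqrt((56700 - 324*(-518) - 175*(-464) - 518*(-464)) - 3384) = sqrt((56700 + 167832 + 81200 + 240352) - 3384) = sqrt(546084 - 3384) = sqrt(542700) = 90*sqrt(67)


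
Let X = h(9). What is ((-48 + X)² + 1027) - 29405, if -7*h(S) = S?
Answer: -1271497/49 ≈ -25949.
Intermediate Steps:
h(S) = -S/7
X = -9/7 (X = -⅐*9 = -9/7 ≈ -1.2857)
((-48 + X)² + 1027) - 29405 = ((-48 - 9/7)² + 1027) - 29405 = ((-345/7)² + 1027) - 29405 = (119025/49 + 1027) - 29405 = 169348/49 - 29405 = -1271497/49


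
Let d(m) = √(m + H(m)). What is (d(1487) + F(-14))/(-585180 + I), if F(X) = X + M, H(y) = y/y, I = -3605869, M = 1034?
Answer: -1020/4191049 - 4*√93/4191049 ≈ -0.00025258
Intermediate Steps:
H(y) = 1
d(m) = √(1 + m) (d(m) = √(m + 1) = √(1 + m))
F(X) = 1034 + X (F(X) = X + 1034 = 1034 + X)
(d(1487) + F(-14))/(-585180 + I) = (√(1 + 1487) + (1034 - 14))/(-585180 - 3605869) = (√1488 + 1020)/(-4191049) = (4*√93 + 1020)*(-1/4191049) = (1020 + 4*√93)*(-1/4191049) = -1020/4191049 - 4*√93/4191049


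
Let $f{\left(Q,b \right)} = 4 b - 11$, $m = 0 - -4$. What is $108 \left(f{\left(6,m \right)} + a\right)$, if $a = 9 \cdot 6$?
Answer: $6372$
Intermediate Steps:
$m = 4$ ($m = 0 + 4 = 4$)
$f{\left(Q,b \right)} = -11 + 4 b$
$a = 54$
$108 \left(f{\left(6,m \right)} + a\right) = 108 \left(\left(-11 + 4 \cdot 4\right) + 54\right) = 108 \left(\left(-11 + 16\right) + 54\right) = 108 \left(5 + 54\right) = 108 \cdot 59 = 6372$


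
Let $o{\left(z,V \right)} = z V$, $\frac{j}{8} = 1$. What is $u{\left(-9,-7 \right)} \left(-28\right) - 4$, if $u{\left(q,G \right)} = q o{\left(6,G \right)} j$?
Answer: $-84676$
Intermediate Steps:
$j = 8$ ($j = 8 \cdot 1 = 8$)
$o{\left(z,V \right)} = V z$
$u{\left(q,G \right)} = 48 G q$ ($u{\left(q,G \right)} = q G 6 \cdot 8 = q 6 G 8 = 6 G q 8 = 48 G q$)
$u{\left(-9,-7 \right)} \left(-28\right) - 4 = 48 \left(-7\right) \left(-9\right) \left(-28\right) - 4 = 3024 \left(-28\right) - 4 = -84672 - 4 = -84676$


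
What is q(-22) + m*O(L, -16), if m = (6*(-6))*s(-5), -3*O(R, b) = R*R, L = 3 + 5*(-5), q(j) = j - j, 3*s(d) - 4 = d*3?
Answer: -21296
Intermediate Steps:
s(d) = 4/3 + d (s(d) = 4/3 + (d*3)/3 = 4/3 + (3*d)/3 = 4/3 + d)
q(j) = 0
L = -22 (L = 3 - 25 = -22)
O(R, b) = -R**2/3 (O(R, b) = -R*R/3 = -R**2/3)
m = 132 (m = (6*(-6))*(4/3 - 5) = -36*(-11/3) = 132)
q(-22) + m*O(L, -16) = 0 + 132*(-1/3*(-22)**2) = 0 + 132*(-1/3*484) = 0 + 132*(-484/3) = 0 - 21296 = -21296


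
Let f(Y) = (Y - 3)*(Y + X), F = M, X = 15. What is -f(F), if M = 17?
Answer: -448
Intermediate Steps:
F = 17
f(Y) = (-3 + Y)*(15 + Y) (f(Y) = (Y - 3)*(Y + 15) = (-3 + Y)*(15 + Y))
-f(F) = -(-45 + 17**2 + 12*17) = -(-45 + 289 + 204) = -1*448 = -448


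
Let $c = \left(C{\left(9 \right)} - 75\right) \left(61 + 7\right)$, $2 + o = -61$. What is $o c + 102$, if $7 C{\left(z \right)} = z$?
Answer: $315894$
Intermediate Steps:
$o = -63$ ($o = -2 - 61 = -63$)
$C{\left(z \right)} = \frac{z}{7}$
$c = - \frac{35088}{7}$ ($c = \left(\frac{1}{7} \cdot 9 - 75\right) \left(61 + 7\right) = \left(\frac{9}{7} - 75\right) 68 = \left(- \frac{516}{7}\right) 68 = - \frac{35088}{7} \approx -5012.6$)
$o c + 102 = \left(-63\right) \left(- \frac{35088}{7}\right) + 102 = 315792 + 102 = 315894$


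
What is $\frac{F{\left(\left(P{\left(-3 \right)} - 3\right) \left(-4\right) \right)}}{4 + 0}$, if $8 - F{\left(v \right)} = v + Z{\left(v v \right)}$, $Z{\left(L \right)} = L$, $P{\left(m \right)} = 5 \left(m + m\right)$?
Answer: $-4387$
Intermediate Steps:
$P{\left(m \right)} = 10 m$ ($P{\left(m \right)} = 5 \cdot 2 m = 10 m$)
$F{\left(v \right)} = 8 - v - v^{2}$ ($F{\left(v \right)} = 8 - \left(v + v v\right) = 8 - \left(v + v^{2}\right) = 8 - v - v^{2}$)
$\frac{F{\left(\left(P{\left(-3 \right)} - 3\right) \left(-4\right) \right)}}{4 + 0} = \frac{8 - \left(10 \left(-3\right) - 3\right) \left(-4\right) - \left(\left(10 \left(-3\right) - 3\right) \left(-4\right)\right)^{2}}{4 + 0} = \frac{8 - \left(-30 - 3\right) \left(-4\right) - \left(\left(-30 - 3\right) \left(-4\right)\right)^{2}}{4} = \frac{8 - \left(-33\right) \left(-4\right) - \left(\left(-33\right) \left(-4\right)\right)^{2}}{4} = \frac{8 - 132 - 132^{2}}{4} = \frac{8 - 132 - 17424}{4} = \frac{1}{4} \left(-17548\right) = -4387$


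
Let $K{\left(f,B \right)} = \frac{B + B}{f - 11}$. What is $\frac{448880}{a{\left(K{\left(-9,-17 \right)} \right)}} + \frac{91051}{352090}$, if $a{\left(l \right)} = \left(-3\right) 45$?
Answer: $- \frac{31606773463}{9506430} \approx -3324.8$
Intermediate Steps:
$K{\left(f,B \right)} = \frac{2 B}{-11 + f}$
$a{\left(l \right)} = -135$
$\frac{448880}{a{\left(K{\left(-9,-17 \right)} \right)}} + \frac{91051}{352090} = \frac{448880}{-135} + \frac{91051}{352090} = 448880 \left(- \frac{1}{135}\right) + 91051 \cdot \frac{1}{352090} = - \frac{89776}{27} + \frac{91051}{352090} = - \frac{31606773463}{9506430}$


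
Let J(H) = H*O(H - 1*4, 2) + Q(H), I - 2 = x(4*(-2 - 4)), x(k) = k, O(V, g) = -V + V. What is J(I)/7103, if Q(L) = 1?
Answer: 1/7103 ≈ 0.00014079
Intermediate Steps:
O(V, g) = 0
I = -22 (I = 2 + 4*(-2 - 4) = 2 + 4*(-6) = 2 - 24 = -22)
J(H) = 1 (J(H) = H*0 + 1 = 0 + 1 = 1)
J(I)/7103 = 1/7103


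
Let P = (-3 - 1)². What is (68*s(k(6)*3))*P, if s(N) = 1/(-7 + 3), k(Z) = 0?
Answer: -272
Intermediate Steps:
s(N) = -¼ (s(N) = 1/(-4) = -¼)
P = 16 (P = (-4)² = 16)
(68*s(k(6)*3))*P = (68*(-¼))*16 = -17*16 = -272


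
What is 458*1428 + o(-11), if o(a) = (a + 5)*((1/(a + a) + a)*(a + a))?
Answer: 652566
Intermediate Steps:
o(a) = 2*a*(5 + a)*(a + 1/(2*a)) (o(a) = (5 + a)*((1/(2*a) + a)*(2*a)) = (5 + a)*((a + 1/(2*a))*(2*a)) = (5 + a)*(2*a*(a + 1/(2*a))) = 2*a*(5 + a)*(a + 1/(2*a)))
458*1428 + o(-11) = 458*1428 + (5 - 11 + 2*(-11)³ + 10*(-11)²) = 654024 + (5 - 11 + 2*(-1331) + 10*121) = 654024 + (5 - 11 - 2662 + 1210) = 654024 - 1458 = 652566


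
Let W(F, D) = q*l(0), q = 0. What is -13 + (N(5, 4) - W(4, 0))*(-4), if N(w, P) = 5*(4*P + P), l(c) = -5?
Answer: -413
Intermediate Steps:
N(w, P) = 25*P (N(w, P) = 5*(5*P) = 25*P)
W(F, D) = 0 (W(F, D) = 0*(-5) = 0)
-13 + (N(5, 4) - W(4, 0))*(-4) = -13 + (25*4 - 1*0)*(-4) = -13 + (100 + 0)*(-4) = -13 + 100*(-4) = -13 - 400 = -413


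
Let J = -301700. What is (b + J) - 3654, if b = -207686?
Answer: -513040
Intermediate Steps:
(b + J) - 3654 = (-207686 - 301700) - 3654 = -509386 - 3654 = -513040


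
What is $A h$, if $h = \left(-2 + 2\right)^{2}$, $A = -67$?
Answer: $0$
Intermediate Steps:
$h = 0$ ($h = 0^{2} = 0$)
$A h = \left(-67\right) 0 = 0$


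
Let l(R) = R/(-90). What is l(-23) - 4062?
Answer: -365557/90 ≈ -4061.7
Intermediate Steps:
l(R) = -R/90 (l(R) = R*(-1/90) = -R/90)
l(-23) - 4062 = -1/90*(-23) - 4062 = 23/90 - 4062 = -365557/90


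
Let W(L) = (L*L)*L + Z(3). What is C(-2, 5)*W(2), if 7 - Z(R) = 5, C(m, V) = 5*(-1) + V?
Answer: 0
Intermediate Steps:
C(m, V) = -5 + V
Z(R) = 2 (Z(R) = 7 - 1*5 = 7 - 5 = 2)
W(L) = 2 + L**3 (W(L) = (L*L)*L + 2 = L**2*L + 2 = L**3 + 2 = 2 + L**3)
C(-2, 5)*W(2) = (-5 + 5)*(2 + 2**3) = 0*(2 + 8) = 0*10 = 0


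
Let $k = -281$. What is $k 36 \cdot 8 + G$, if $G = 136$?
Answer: $-80792$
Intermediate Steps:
$k 36 \cdot 8 + G = - 281 \cdot 36 \cdot 8 + 136 = \left(-281\right) 288 + 136 = -80928 + 136 = -80792$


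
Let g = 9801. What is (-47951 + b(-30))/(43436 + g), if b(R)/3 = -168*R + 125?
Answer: -32456/53237 ≈ -0.60965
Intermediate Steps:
b(R) = 375 - 504*R (b(R) = 3*(-168*R + 125) = 3*(125 - 168*R) = 375 - 504*R)
(-47951 + b(-30))/(43436 + g) = (-47951 + (375 - 504*(-30)))/(43436 + 9801) = (-47951 + (375 + 15120))/53237 = (-47951 + 15495)*(1/53237) = -32456*1/53237 = -32456/53237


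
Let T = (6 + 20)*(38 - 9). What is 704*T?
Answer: 530816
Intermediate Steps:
T = 754 (T = 26*29 = 754)
704*T = 704*754 = 530816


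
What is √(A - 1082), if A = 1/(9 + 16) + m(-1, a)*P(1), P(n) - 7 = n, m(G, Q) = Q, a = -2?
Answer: I*√27449/5 ≈ 33.135*I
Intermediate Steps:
P(n) = 7 + n
A = -399/25 (A = 1/(9 + 16) - 2*(7 + 1) = 1/25 - 2*8 = 1/25 - 16 = -399/25 ≈ -15.960)
√(A - 1082) = √(-399/25 - 1082) = √(-27449/25) = I*√27449/5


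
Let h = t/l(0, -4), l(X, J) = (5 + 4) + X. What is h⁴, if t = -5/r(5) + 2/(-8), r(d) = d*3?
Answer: 2401/136048896 ≈ 1.7648e-5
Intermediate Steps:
r(d) = 3*d
l(X, J) = 9 + X
t = -7/12 (t = -5/(3*5) + 2/(-8) = -5/15 + 2*(-⅛) = -5*1/15 - ¼ = -⅓ - ¼ = -7/12 ≈ -0.58333)
h = -7/108 (h = -7/(12*(9 + 0)) = -7/12/9 = -7/12*⅑ = -7/108 ≈ -0.064815)
h⁴ = (-7/108)⁴ = 2401/136048896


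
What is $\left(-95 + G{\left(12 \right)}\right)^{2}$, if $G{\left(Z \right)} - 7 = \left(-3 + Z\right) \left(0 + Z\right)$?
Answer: $400$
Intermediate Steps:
$G{\left(Z \right)} = 7 + Z \left(-3 + Z\right)$ ($G{\left(Z \right)} = 7 + \left(-3 + Z\right) \left(0 + Z\right) = 7 + \left(-3 + Z\right) Z = 7 + Z \left(-3 + Z\right)$)
$\left(-95 + G{\left(12 \right)}\right)^{2} = \left(-95 + \left(7 + 12^{2} - 36\right)\right)^{2} = \left(-95 + \left(7 + 144 - 36\right)\right)^{2} = \left(-95 + 115\right)^{2} = 20^{2} = 400$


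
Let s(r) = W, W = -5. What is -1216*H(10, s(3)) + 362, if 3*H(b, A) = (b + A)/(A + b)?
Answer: -130/3 ≈ -43.333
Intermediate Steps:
s(r) = -5
H(b, A) = 1/3 (H(b, A) = ((b + A)/(A + b))/3 = ((A + b)/(A + b))/3 = (1/3)*1 = 1/3)
-1216*H(10, s(3)) + 362 = -1216*1/3 + 362 = -1216/3 + 362 = -130/3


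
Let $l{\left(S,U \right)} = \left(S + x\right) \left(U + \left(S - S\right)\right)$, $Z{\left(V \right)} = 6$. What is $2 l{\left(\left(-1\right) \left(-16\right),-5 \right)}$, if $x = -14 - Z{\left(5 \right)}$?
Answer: $40$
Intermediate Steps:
$x = -20$ ($x = -14 - 6 = -20$)
$l{\left(S,U \right)} = U \left(-20 + S\right)$ ($l{\left(S,U \right)} = \left(S - 20\right) \left(U + \left(S - S\right)\right) = \left(-20 + S\right) \left(U + 0\right) = \left(-20 + S\right) U = U \left(-20 + S\right)$)
$2 l{\left(\left(-1\right) \left(-16\right),-5 \right)} = 2 \left(- 5 \left(-20 - -16\right)\right) = 2 \left(- 5 \left(-20 + 16\right)\right) = 2 \left(\left(-5\right) \left(-4\right)\right) = 2 \cdot 20 = 40$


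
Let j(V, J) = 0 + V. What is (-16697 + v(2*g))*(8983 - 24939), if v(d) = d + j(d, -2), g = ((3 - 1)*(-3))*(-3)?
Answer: 265268500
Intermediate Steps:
g = 18 (g = (2*(-3))*(-3) = -6*(-3) = 18)
j(V, J) = V
v(d) = 2*d (v(d) = d + d = 2*d)
(-16697 + v(2*g))*(8983 - 24939) = (-16697 + 2*(2*18))*(8983 - 24939) = (-16697 + 2*36)*(-15956) = (-16697 + 72)*(-15956) = -16625*(-15956) = 265268500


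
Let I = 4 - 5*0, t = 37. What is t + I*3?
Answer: 49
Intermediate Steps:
I = 4 (I = 4 + 0 = 4)
t + I*3 = 37 + 4*3 = 37 + 12 = 49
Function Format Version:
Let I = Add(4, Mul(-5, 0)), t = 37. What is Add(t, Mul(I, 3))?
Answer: 49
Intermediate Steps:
I = 4 (I = Add(4, 0) = 4)
Add(t, Mul(I, 3)) = Add(37, Mul(4, 3)) = Add(37, 12) = 49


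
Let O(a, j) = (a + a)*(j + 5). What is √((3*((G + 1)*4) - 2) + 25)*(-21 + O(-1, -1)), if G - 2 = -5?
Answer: -29*I ≈ -29.0*I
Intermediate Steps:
G = -3 (G = 2 - 5 = -3)
O(a, j) = 2*a*(5 + j) (O(a, j) = (2*a)*(5 + j) = 2*a*(5 + j))
√((3*((G + 1)*4) - 2) + 25)*(-21 + O(-1, -1)) = √((3*((-3 + 1)*4) - 2) + 25)*(-21 + 2*(-1)*(5 - 1)) = √((3*(-2*4) - 2) + 25)*(-21 + 2*(-1)*4) = √((3*(-8) - 2) + 25)*(-21 - 8) = √((-24 - 2) + 25)*(-29) = √(-26 + 25)*(-29) = √(-1)*(-29) = I*(-29) = -29*I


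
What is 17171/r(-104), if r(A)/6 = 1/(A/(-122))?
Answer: 446446/183 ≈ 2439.6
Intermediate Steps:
r(A) = -732/A (r(A) = 6/((A/(-122))) = 6/((A*(-1/122))) = 6/((-A/122)) = 6*(-122/A) = -732/A)
17171/r(-104) = 17171/((-732/(-104))) = 17171/((-732*(-1/104))) = 17171/(183/26) = 17171*(26/183) = 446446/183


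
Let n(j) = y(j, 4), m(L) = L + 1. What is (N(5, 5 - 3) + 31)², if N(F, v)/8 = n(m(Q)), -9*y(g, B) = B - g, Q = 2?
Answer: 73441/81 ≈ 906.68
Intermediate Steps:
m(L) = 1 + L
y(g, B) = -B/9 + g/9 (y(g, B) = -(B - g)/9 = -B/9 + g/9)
n(j) = -4/9 + j/9 (n(j) = -⅑*4 + j/9 = -4/9 + j/9)
N(F, v) = -8/9 (N(F, v) = 8*(-4/9 + (1 + 2)/9) = 8*(-4/9 + (⅑)*3) = 8*(-4/9 + ⅓) = 8*(-⅑) = -8/9)
(N(5, 5 - 3) + 31)² = (-8/9 + 31)² = (271/9)² = 73441/81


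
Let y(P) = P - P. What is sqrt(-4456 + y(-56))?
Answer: 2*I*sqrt(1114) ≈ 66.753*I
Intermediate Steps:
y(P) = 0
sqrt(-4456 + y(-56)) = sqrt(-4456 + 0) = sqrt(-4456) = 2*I*sqrt(1114)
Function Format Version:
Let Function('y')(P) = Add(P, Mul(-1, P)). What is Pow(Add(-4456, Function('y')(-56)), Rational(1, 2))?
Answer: Mul(2, I, Pow(1114, Rational(1, 2))) ≈ Mul(66.753, I)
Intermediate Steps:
Function('y')(P) = 0
Pow(Add(-4456, Function('y')(-56)), Rational(1, 2)) = Pow(Add(-4456, 0), Rational(1, 2)) = Pow(-4456, Rational(1, 2)) = Mul(2, I, Pow(1114, Rational(1, 2)))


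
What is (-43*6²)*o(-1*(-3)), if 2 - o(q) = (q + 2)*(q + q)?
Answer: 43344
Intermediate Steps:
o(q) = 2 - 2*q*(2 + q) (o(q) = 2 - (q + 2)*(q + q) = 2 - (2 + q)*2*q = 2 - 2*q*(2 + q))
(-43*6²)*o(-1*(-3)) = (-43*6²)*(2 - (-4)*(-3) - 2*(-1*(-3))²) = (-43*36)*(2 - 4*3 - 2*3²) = -1548*(2 - 12 - 2*9) = -1548*(2 - 12 - 18) = -1548*(-28) = 43344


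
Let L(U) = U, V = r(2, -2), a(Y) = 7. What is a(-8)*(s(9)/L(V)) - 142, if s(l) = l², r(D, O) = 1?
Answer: 425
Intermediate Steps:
V = 1
a(-8)*(s(9)/L(V)) - 142 = 7*(9²/1) - 142 = 7*(81*1) - 142 = 7*81 - 142 = 567 - 142 = 425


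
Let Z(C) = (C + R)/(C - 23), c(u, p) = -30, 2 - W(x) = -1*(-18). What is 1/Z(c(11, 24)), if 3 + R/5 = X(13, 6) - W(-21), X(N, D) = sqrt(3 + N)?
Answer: -53/55 ≈ -0.96364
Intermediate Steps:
W(x) = -16 (W(x) = 2 - (-1)*(-18) = 2 - 1*18 = 2 - 18 = -16)
R = 85 (R = -15 + 5*(sqrt(3 + 13) - 1*(-16)) = -15 + 5*(sqrt(16) + 16) = -15 + 5*(4 + 16) = -15 + 5*20 = -15 + 100 = 85)
Z(C) = (85 + C)/(-23 + C) (Z(C) = (C + 85)/(C - 23) = (85 + C)/(-23 + C))
1/Z(c(11, 24)) = 1/((85 - 30)/(-23 - 30)) = 1/(55/(-53)) = 1/(-1/53*55) = 1/(-55/53) = -53/55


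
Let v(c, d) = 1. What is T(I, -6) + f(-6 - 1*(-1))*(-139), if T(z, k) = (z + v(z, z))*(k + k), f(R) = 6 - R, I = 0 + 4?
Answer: -1589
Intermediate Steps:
I = 4
T(z, k) = 2*k*(1 + z) (T(z, k) = (z + 1)*(k + k) = (1 + z)*(2*k) = 2*k*(1 + z))
T(I, -6) + f(-6 - 1*(-1))*(-139) = 2*(-6)*(1 + 4) + (6 - (-6 - 1*(-1)))*(-139) = 2*(-6)*5 + (6 - (-6 + 1))*(-139) = -60 + (6 - 1*(-5))*(-139) = -60 + (6 + 5)*(-139) = -60 + 11*(-139) = -60 - 1529 = -1589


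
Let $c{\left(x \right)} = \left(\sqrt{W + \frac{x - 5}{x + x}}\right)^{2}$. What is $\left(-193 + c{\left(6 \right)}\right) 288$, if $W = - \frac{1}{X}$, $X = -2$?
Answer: $-55416$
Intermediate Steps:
$W = \frac{1}{2}$ ($W = - \frac{1}{-2} = \left(-1\right) \left(- \frac{1}{2}\right) = \frac{1}{2} \approx 0.5$)
$c{\left(x \right)} = \frac{1}{2} + \frac{-5 + x}{2 x}$ ($c{\left(x \right)} = \left(\sqrt{\frac{1}{2} + \frac{x - 5}{x + x}}\right)^{2} = \left(\sqrt{\frac{1}{2} + \frac{-5 + x}{2 x}}\right)^{2} = \frac{1}{2} + \frac{-5 + x}{2 x}$)
$\left(-193 + c{\left(6 \right)}\right) 288 = \left(-193 + \frac{- \frac{5}{2} + 6}{6}\right) 288 = \left(-193 + \frac{1}{6} \cdot \frac{7}{2}\right) 288 = \left(-193 + \frac{7}{12}\right) 288 = \left(- \frac{2309}{12}\right) 288 = -55416$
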